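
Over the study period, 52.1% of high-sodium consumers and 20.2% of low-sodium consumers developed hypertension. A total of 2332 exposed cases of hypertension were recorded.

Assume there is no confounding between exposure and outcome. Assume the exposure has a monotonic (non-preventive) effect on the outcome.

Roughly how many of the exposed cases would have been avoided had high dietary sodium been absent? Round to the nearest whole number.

about 1428 cases

p₁ = 0.521, p₀ = 0.202.
PN = (p₁ − p₀)/p₁ = (0.521 − 0.202) / 0.521 ≈ 0.61228.
Attributable cases ≈ PN × (exposed cases) = 0.61228 × 2332 ≈ 1427.85.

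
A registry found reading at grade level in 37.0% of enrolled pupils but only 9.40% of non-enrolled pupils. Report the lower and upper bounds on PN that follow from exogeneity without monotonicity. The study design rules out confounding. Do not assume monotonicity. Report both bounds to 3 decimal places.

0.746 ≤ PN ≤ 1.000

p₁ = 0.37, p₀ = 0.094.
Under exogeneity alone the bounds on PN are max{0,(p₁−p₀)/p₁} ≤ PN ≤ min{1,(1−p₀)/p₁}.
  lower = (p₁ − p₀)/p₁ = 0.276 / 0.37 ≈ 0.7459
  upper = min{1, (1 − p₀)/p₁} = 0.906 / 0.37 ≈ 2.4486 → capped at 1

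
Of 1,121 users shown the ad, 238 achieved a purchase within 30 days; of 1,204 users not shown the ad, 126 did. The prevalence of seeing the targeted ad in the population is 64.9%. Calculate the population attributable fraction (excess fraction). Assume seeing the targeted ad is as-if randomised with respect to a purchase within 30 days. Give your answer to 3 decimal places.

p₁ = P(outcome | exposed) = 238/1121 = 0.21231
p₀ = P(outcome | unexposed) = 126/1204 = 0.10465
Overall risk P(Y=1) = π·p₁ + (1−π)·p₀ = 0.649×0.21231 + 0.351×0.10465 = 0.17452.
Under exogeneity, PAF = [P(Y=1) − p₀] / P(Y=1).
PAF = (0.17452 − 0.10465) / 0.17452 ≈ 0.4004

PAF ≈ 0.400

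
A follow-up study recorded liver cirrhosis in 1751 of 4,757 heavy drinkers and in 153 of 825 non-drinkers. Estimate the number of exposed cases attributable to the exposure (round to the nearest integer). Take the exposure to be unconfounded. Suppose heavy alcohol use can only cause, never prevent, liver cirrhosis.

about 869 cases

p₁ = P(outcome | exposed) = 1751/4757 = 0.36809
p₀ = P(outcome | unexposed) = 153/825 = 0.18545
PN = (p₁ − p₀)/p₁ = (0.36809 − 0.18545) / 0.36809 ≈ 0.49617.
Attributable cases ≈ PN × (exposed cases) = 0.49617 × 1751 ≈ 868.79.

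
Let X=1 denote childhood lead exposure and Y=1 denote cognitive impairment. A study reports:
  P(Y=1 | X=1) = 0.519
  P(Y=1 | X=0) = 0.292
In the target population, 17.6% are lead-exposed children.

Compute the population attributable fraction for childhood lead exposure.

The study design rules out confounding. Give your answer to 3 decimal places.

Let p₁ = 0.519, p₀ = 0.292.
Overall risk P(Y=1) = π·p₁ + (1−π)·p₀ = 0.176×0.519 + 0.824×0.292 = 0.33195.
Under exogeneity, PAF = [P(Y=1) − p₀] / P(Y=1).
PAF = (0.33195 − 0.292) / 0.33195 ≈ 0.1204

PAF ≈ 0.120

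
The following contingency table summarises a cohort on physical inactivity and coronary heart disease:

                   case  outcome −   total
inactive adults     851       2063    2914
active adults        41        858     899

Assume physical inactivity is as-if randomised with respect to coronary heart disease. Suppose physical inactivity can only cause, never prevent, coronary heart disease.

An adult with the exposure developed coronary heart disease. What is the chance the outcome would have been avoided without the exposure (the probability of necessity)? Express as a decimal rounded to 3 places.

p₁ = P(outcome | exposed) = 851/2914 = 0.29204
p₀ = P(outcome | unexposed) = 41/899 = 0.045606
Under exogeneity and monotonicity, PN = (p₁ − p₀) / p₁.
PN = (0.29204 − 0.045606) / 0.29204 = 0.24643 / 0.29204 ≈ 0.8438

PN ≈ 0.844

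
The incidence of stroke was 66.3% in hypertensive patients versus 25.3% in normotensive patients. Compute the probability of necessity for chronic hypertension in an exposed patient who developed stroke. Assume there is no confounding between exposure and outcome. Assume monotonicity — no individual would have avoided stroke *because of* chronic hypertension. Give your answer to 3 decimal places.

PN ≈ 0.618

p₁ = 0.663, p₀ = 0.253.
Under exogeneity and monotonicity, PN = (p₁ − p₀) / p₁.
PN = (0.663 − 0.253) / 0.663 = 0.41 / 0.663 ≈ 0.6184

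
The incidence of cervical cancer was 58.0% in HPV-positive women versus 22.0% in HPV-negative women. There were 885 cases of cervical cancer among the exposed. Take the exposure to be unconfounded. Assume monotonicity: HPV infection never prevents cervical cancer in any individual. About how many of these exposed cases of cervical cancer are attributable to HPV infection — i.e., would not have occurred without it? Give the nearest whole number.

about 549 cases

p₁ = 0.58, p₀ = 0.22.
PN = (p₁ − p₀)/p₁ = (0.58 − 0.22) / 0.58 ≈ 0.62069.
Attributable cases ≈ PN × (exposed cases) = 0.62069 × 885 ≈ 549.31.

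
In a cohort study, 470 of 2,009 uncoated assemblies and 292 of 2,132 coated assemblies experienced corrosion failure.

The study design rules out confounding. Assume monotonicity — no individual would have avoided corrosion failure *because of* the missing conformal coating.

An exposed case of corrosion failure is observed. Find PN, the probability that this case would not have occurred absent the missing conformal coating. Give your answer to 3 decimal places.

PN ≈ 0.415

p₁ = P(outcome | exposed) = 470/2009 = 0.23395
p₀ = P(outcome | unexposed) = 292/2132 = 0.13696
Under exogeneity and monotonicity, PN = (p₁ − p₀) / p₁.
PN = (0.23395 − 0.13696) / 0.23395 = 0.096987 / 0.23395 ≈ 0.4146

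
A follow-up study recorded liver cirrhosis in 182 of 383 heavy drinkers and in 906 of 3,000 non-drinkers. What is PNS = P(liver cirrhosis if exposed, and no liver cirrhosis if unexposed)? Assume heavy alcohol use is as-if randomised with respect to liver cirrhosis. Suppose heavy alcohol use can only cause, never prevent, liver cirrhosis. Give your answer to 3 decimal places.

PNS ≈ 0.173

p₁ = P(outcome | exposed) = 182/383 = 0.4752
p₀ = P(outcome | unexposed) = 906/3000 = 0.302
Under exogeneity and monotonicity, PNS = p₁ − p₀.
PNS = 0.4752 − 0.302 = 0.1732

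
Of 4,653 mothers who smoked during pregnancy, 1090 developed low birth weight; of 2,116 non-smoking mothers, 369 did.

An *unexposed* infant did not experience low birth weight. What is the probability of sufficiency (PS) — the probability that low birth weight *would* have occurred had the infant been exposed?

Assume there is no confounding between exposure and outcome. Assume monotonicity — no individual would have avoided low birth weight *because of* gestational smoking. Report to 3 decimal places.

PS ≈ 0.073

p₁ = P(outcome | exposed) = 1090/4653 = 0.23426
p₀ = P(outcome | unexposed) = 369/2116 = 0.17439
Under exogeneity and monotonicity, PS = (p₁ − p₀) / (1 − p₀).
PS = (0.23426 − 0.17439) / (1 − 0.17439) = 0.059872 / 0.82561 ≈ 0.0725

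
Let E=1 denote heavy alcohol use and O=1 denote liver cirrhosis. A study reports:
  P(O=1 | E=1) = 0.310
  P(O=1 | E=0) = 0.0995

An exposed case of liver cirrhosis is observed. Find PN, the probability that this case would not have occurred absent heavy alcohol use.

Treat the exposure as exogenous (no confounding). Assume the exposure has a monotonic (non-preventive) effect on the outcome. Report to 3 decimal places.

Let p₁ = 0.31, p₀ = 0.0995.
Under exogeneity and monotonicity, PN = (p₁ − p₀) / p₁.
PN = (0.31 − 0.0995) / 0.31 = 0.2105 / 0.31 ≈ 0.6790

PN ≈ 0.679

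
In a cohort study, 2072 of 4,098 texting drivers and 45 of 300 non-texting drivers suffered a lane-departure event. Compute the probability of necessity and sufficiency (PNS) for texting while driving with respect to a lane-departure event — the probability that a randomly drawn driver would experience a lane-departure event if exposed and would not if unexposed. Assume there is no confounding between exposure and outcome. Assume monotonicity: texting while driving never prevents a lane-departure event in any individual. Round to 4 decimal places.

PNS ≈ 0.3556

p₁ = P(outcome | exposed) = 2072/4098 = 0.50561
p₀ = P(outcome | unexposed) = 45/300 = 0.15
Under exogeneity and monotonicity, PNS = p₁ − p₀.
PNS = 0.50561 − 0.15 = 0.35561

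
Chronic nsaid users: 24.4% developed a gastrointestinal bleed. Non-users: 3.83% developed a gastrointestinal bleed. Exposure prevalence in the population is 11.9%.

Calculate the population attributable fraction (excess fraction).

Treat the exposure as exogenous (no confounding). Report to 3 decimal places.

PAF ≈ 0.390

p₁ = 0.244, p₀ = 0.0383.
Overall risk P(Y=1) = π·p₁ + (1−π)·p₀ = 0.119×0.244 + 0.881×0.0383 = 0.062778.
Under exogeneity, PAF = [P(Y=1) − p₀] / P(Y=1).
PAF = (0.062778 − 0.0383) / 0.062778 ≈ 0.3899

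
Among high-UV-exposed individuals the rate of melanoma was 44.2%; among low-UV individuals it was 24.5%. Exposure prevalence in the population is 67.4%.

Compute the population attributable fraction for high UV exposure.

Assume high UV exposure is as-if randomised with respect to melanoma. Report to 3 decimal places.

p₁ = 0.442, p₀ = 0.245.
Overall risk P(Y=1) = π·p₁ + (1−π)·p₀ = 0.674×0.442 + 0.326×0.245 = 0.37778.
Under exogeneity, PAF = [P(Y=1) − p₀] / P(Y=1).
PAF = (0.37778 − 0.245) / 0.37778 ≈ 0.3515

PAF ≈ 0.351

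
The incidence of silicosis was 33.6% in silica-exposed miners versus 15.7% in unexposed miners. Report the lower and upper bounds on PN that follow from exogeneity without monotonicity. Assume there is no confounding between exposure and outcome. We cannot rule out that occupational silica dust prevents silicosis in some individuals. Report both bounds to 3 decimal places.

0.533 ≤ PN ≤ 1.000

p₁ = 0.336, p₀ = 0.157.
Under exogeneity alone the bounds on PN are max{0,(p₁−p₀)/p₁} ≤ PN ≤ min{1,(1−p₀)/p₁}.
  lower = (p₁ − p₀)/p₁ = 0.179 / 0.336 ≈ 0.5327
  upper = min{1, (1 − p₀)/p₁} = 0.843 / 0.336 ≈ 2.5089 → capped at 1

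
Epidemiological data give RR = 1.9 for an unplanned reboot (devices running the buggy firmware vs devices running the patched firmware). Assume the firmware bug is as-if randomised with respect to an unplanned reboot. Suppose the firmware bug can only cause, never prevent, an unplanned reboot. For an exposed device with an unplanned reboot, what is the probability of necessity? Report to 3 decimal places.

Under exogeneity and monotonicity, PN = (RR − 1) / RR = 1 − 1/RR.
PN = (1.9 − 1) / 1.9 = 0.9 / 1.9 ≈ 0.4737

PN ≈ 0.474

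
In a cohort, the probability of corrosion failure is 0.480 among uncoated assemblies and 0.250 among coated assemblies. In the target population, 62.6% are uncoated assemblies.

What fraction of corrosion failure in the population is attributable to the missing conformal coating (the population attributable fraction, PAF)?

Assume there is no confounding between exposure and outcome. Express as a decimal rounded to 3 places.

PAF ≈ 0.365

Let p₁ = 0.48, p₀ = 0.25.
Overall risk P(Y=1) = π·p₁ + (1−π)·p₀ = 0.626×0.48 + 0.374×0.25 = 0.39398.
Under exogeneity, PAF = [P(Y=1) − p₀] / P(Y=1).
PAF = (0.39398 − 0.25) / 0.39398 ≈ 0.3655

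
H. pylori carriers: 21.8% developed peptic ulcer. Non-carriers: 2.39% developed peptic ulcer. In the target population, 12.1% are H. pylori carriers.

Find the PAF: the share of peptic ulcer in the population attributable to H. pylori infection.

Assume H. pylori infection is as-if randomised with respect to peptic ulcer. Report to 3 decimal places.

p₁ = 0.218, p₀ = 0.0239.
Overall risk P(Y=1) = π·p₁ + (1−π)·p₀ = 0.121×0.218 + 0.879×0.0239 = 0.047386.
Under exogeneity, PAF = [P(Y=1) − p₀] / P(Y=1).
PAF = (0.047386 − 0.0239) / 0.047386 ≈ 0.4956

PAF ≈ 0.496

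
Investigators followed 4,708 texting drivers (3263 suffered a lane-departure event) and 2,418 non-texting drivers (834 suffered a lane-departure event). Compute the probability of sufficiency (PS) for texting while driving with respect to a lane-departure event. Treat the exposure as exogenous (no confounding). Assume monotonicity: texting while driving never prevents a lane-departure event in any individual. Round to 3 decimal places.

PS ≈ 0.531

p₁ = P(outcome | exposed) = 3263/4708 = 0.69308
p₀ = P(outcome | unexposed) = 834/2418 = 0.34491
Under exogeneity and monotonicity, PS = (p₁ − p₀) / (1 − p₀).
PS = (0.69308 − 0.34491) / (1 − 0.34491) = 0.34816 / 0.65509 ≈ 0.5315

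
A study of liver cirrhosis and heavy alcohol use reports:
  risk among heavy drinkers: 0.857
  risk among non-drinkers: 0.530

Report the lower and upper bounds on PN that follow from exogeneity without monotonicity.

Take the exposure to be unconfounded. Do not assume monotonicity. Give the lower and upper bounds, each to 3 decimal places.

0.382 ≤ PN ≤ 0.548

Let p₁ = 0.857, p₀ = 0.53.
Under exogeneity alone the bounds on PN are max{0,(p₁−p₀)/p₁} ≤ PN ≤ min{1,(1−p₀)/p₁}.
  lower = (p₁ − p₀)/p₁ = 0.327 / 0.857 ≈ 0.3816
  upper = min{1, (1 − p₀)/p₁} = 0.47 / 0.857 ≈ 0.5484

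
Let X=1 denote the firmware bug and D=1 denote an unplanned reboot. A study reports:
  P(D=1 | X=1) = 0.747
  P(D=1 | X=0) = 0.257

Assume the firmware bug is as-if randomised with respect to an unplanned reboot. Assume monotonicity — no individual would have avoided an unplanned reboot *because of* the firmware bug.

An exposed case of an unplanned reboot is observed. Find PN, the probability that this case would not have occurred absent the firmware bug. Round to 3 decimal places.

Let p₁ = 0.747, p₀ = 0.257.
Under exogeneity and monotonicity, PN = (p₁ − p₀) / p₁.
PN = (0.747 − 0.257) / 0.747 = 0.49 / 0.747 ≈ 0.6560

PN ≈ 0.656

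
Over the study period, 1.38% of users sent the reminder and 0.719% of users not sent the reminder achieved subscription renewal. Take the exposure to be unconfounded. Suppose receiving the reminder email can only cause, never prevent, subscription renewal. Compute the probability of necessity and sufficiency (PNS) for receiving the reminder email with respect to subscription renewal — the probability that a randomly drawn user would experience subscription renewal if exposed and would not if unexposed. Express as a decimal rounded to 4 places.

p₁ = 0.0138, p₀ = 0.00719.
Under exogeneity and monotonicity, PNS = p₁ − p₀.
PNS = 0.0138 − 0.00719 = 0.00661

PNS ≈ 0.0066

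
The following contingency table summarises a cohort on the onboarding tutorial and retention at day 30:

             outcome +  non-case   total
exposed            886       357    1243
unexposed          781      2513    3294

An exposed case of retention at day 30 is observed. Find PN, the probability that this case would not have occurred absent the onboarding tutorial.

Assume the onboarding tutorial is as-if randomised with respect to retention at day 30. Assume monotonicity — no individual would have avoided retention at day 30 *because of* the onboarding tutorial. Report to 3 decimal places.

p₁ = P(outcome | exposed) = 886/1243 = 0.71279
p₀ = P(outcome | unexposed) = 781/3294 = 0.2371
Under exogeneity and monotonicity, PN = (p₁ − p₀)/p₁.
PN = (0.71279 − 0.2371) / 0.71279 ≈ 0.6674

PN ≈ 0.667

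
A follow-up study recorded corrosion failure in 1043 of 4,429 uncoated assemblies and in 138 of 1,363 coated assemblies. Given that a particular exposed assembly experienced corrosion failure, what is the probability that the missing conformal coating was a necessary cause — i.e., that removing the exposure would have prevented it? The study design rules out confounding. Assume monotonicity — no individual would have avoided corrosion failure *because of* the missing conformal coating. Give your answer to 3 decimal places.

PN ≈ 0.570

p₁ = P(outcome | exposed) = 1043/4429 = 0.23549
p₀ = P(outcome | unexposed) = 138/1363 = 0.10125
Under exogeneity and monotonicity, PN = (p₁ − p₀) / p₁.
PN = (0.23549 − 0.10125) / 0.23549 = 0.13425 / 0.23549 ≈ 0.5701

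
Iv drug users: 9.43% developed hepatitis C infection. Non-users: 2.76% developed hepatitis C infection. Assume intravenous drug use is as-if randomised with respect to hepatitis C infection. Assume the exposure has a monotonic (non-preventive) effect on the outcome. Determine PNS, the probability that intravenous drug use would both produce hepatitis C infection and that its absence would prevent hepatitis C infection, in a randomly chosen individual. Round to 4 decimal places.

p₁ = 0.0943, p₀ = 0.0276.
Under exogeneity and monotonicity, PNS = p₁ − p₀.
PNS = 0.0943 − 0.0276 = 0.0667

PNS ≈ 0.0667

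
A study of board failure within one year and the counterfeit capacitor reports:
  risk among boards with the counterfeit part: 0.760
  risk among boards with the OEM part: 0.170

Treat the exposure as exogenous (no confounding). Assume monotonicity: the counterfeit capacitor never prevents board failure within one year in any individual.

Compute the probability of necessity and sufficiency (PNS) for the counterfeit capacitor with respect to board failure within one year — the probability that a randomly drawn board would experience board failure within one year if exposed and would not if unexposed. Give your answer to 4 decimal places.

PNS ≈ 0.5900

Let p₁ = 0.76, p₀ = 0.17.
Under exogeneity and monotonicity, PNS = p₁ − p₀.
PNS = 0.76 − 0.17 = 0.59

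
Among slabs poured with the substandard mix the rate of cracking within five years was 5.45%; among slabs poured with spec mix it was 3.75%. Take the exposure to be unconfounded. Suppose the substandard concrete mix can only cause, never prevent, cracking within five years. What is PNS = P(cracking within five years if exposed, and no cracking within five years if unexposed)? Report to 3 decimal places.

PNS ≈ 0.017

p₁ = 0.0545, p₀ = 0.0375.
Under exogeneity and monotonicity, PNS = p₁ − p₀.
PNS = 0.0545 − 0.0375 = 0.017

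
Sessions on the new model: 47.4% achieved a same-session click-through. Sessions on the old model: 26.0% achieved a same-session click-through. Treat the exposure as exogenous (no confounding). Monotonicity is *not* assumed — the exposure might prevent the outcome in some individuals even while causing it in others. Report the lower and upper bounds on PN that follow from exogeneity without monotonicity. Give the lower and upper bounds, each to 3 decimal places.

p₁ = 0.474, p₀ = 0.26.
Under exogeneity alone the bounds on PN are max{0,(p₁−p₀)/p₁} ≤ PN ≤ min{1,(1−p₀)/p₁}.
  lower = (p₁ − p₀)/p₁ = 0.214 / 0.474 ≈ 0.4515
  upper = min{1, (1 − p₀)/p₁} = 0.74 / 0.474 ≈ 1.5612 → capped at 1

0.451 ≤ PN ≤ 1.000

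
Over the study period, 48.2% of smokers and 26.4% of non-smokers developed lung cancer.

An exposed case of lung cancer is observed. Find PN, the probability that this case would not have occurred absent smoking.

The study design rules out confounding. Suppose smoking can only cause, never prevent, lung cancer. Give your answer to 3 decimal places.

p₁ = 0.482, p₀ = 0.264.
Under exogeneity and monotonicity, PN = (p₁ − p₀) / p₁.
PN = (0.482 − 0.264) / 0.482 = 0.218 / 0.482 ≈ 0.4523

PN ≈ 0.452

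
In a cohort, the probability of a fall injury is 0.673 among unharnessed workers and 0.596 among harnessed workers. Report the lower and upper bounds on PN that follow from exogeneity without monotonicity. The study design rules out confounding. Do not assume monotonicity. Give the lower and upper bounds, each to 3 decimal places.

0.114 ≤ PN ≤ 0.600

Let p₁ = 0.673, p₀ = 0.596.
Under exogeneity alone the bounds on PN are max{0,(p₁−p₀)/p₁} ≤ PN ≤ min{1,(1−p₀)/p₁}.
  lower = (p₁ − p₀)/p₁ = 0.077 / 0.673 ≈ 0.1144
  upper = min{1, (1 − p₀)/p₁} = 0.404 / 0.673 ≈ 0.6003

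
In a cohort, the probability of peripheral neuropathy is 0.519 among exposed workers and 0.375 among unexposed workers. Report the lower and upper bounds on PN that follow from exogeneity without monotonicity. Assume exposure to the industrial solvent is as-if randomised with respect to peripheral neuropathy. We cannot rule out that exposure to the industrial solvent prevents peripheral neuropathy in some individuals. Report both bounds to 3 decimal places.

0.277 ≤ PN ≤ 1.000

Let p₁ = 0.519, p₀ = 0.375.
Under exogeneity alone the bounds on PN are max{0,(p₁−p₀)/p₁} ≤ PN ≤ min{1,(1−p₀)/p₁}.
  lower = (p₁ − p₀)/p₁ = 0.144 / 0.519 ≈ 0.2775
  upper = min{1, (1 − p₀)/p₁} = 0.625 / 0.519 ≈ 1.2042 → capped at 1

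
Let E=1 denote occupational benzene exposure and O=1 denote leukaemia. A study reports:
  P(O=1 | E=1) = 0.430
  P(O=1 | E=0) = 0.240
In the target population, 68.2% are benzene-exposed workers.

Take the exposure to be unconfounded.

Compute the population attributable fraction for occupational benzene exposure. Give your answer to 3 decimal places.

PAF ≈ 0.351

Let p₁ = 0.43, p₀ = 0.24.
Overall risk P(Y=1) = π·p₁ + (1−π)·p₀ = 0.682×0.43 + 0.318×0.24 = 0.36958.
Under exogeneity, PAF = [P(Y=1) − p₀] / P(Y=1).
PAF = (0.36958 − 0.24) / 0.36958 ≈ 0.3506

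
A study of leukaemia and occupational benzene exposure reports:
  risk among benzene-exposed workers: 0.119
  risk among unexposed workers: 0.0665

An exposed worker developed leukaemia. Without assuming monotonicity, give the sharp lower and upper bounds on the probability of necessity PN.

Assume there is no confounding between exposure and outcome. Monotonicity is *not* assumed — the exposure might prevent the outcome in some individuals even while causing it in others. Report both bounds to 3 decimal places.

Let p₁ = 0.119, p₀ = 0.0665.
Under exogeneity alone the bounds on PN are max{0,(p₁−p₀)/p₁} ≤ PN ≤ min{1,(1−p₀)/p₁}.
  lower = (p₁ − p₀)/p₁ = 0.0525 / 0.119 ≈ 0.4412
  upper = min{1, (1 − p₀)/p₁} = 0.9335 / 0.119 ≈ 7.8445 → capped at 1

0.441 ≤ PN ≤ 1.000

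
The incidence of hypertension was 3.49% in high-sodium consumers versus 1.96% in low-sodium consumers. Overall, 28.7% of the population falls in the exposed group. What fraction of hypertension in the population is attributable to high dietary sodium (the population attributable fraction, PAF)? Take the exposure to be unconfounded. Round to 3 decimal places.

PAF ≈ 0.183

p₁ = 0.0349, p₀ = 0.0196.
Overall risk P(Y=1) = π·p₁ + (1−π)·p₀ = 0.287×0.0349 + 0.713×0.0196 = 0.023991.
Under exogeneity, PAF = [P(Y=1) − p₀] / P(Y=1).
PAF = (0.023991 − 0.0196) / 0.023991 ≈ 0.1830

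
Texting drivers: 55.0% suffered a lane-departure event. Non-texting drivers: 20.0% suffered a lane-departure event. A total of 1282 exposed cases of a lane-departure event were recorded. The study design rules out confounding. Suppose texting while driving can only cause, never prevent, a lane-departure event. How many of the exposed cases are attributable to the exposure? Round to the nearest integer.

about 816 cases

p₁ = 0.55, p₀ = 0.2.
PN = (p₁ − p₀)/p₁ = (0.55 − 0.2) / 0.55 ≈ 0.63636.
Attributable cases ≈ PN × (exposed cases) = 0.63636 × 1282 ≈ 815.82.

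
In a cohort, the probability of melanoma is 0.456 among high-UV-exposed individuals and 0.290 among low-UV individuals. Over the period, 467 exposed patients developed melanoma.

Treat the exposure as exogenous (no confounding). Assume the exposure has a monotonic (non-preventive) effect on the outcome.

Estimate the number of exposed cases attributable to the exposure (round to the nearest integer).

Let p₁ = 0.456, p₀ = 0.29.
PN = (p₁ − p₀)/p₁ = (0.456 − 0.29) / 0.456 ≈ 0.36404.
Attributable cases ≈ PN × (exposed cases) = 0.36404 × 467 ≈ 170.00.

about 170 cases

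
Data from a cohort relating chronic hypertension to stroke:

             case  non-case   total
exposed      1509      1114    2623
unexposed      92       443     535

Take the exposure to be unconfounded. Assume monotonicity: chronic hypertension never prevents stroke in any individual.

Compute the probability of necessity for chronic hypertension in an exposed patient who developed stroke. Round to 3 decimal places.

PN ≈ 0.701

p₁ = P(outcome | exposed) = 1509/2623 = 0.5753
p₀ = P(outcome | unexposed) = 92/535 = 0.17196
Under exogeneity and monotonicity, PN = (p₁ − p₀)/p₁.
PN = (0.5753 − 0.17196) / 0.5753 ≈ 0.7011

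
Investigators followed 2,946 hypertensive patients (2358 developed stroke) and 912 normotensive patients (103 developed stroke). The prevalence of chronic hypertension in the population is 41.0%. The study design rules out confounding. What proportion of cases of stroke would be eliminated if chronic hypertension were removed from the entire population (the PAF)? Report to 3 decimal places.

p₁ = P(outcome | exposed) = 2358/2946 = 0.80041
p₀ = P(outcome | unexposed) = 103/912 = 0.11294
Overall risk P(Y=1) = π·p₁ + (1−π)·p₀ = 0.41×0.80041 + 0.59×0.11294 = 0.3948.
Under exogeneity, PAF = [P(Y=1) − p₀] / P(Y=1).
PAF = (0.3948 − 0.11294) / 0.3948 ≈ 0.7139

PAF ≈ 0.714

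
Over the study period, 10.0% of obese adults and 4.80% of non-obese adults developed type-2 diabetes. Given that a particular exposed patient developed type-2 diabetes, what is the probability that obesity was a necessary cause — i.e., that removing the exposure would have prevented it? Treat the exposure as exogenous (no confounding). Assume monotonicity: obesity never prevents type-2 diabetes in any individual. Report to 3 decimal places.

PN ≈ 0.520

p₁ = 0.1, p₀ = 0.048.
Under exogeneity and monotonicity, PN = (p₁ − p₀) / p₁.
PN = (0.1 − 0.048) / 0.1 = 0.052 / 0.1 ≈ 0.5200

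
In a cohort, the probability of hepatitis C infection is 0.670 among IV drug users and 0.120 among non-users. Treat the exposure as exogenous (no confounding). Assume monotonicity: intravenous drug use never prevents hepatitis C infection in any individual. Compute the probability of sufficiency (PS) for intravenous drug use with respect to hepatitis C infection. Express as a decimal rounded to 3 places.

PS ≈ 0.625

Let p₁ = 0.67, p₀ = 0.12.
Under exogeneity and monotonicity, PS = (p₁ − p₀) / (1 − p₀).
PS = (0.67 − 0.12) / (1 − 0.12) = 0.55 / 0.88 ≈ 0.6250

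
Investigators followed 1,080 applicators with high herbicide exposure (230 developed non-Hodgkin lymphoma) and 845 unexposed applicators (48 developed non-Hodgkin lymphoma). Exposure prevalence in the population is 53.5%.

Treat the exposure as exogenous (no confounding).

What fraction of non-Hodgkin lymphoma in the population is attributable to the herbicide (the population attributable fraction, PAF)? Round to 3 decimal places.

p₁ = P(outcome | exposed) = 230/1080 = 0.21296
p₀ = P(outcome | unexposed) = 48/845 = 0.056805
Overall risk P(Y=1) = π·p₁ + (1−π)·p₀ = 0.535×0.21296 + 0.465×0.056805 = 0.14035.
Under exogeneity, PAF = [P(Y=1) − p₀] / P(Y=1).
PAF = (0.14035 − 0.056805) / 0.14035 ≈ 0.5953

PAF ≈ 0.595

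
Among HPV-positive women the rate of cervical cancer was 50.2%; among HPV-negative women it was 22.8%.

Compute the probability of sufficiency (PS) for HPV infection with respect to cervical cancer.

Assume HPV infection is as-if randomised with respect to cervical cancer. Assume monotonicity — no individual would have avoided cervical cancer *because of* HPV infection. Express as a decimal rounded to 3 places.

p₁ = 0.502, p₀ = 0.228.
Under exogeneity and monotonicity, PS = (p₁ − p₀) / (1 − p₀).
PS = (0.502 − 0.228) / (1 − 0.228) = 0.274 / 0.772 ≈ 0.3549

PS ≈ 0.355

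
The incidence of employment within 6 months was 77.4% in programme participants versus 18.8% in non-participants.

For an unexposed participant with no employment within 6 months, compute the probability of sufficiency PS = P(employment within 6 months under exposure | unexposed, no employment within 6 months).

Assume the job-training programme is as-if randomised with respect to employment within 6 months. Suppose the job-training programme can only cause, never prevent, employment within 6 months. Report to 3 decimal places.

PS ≈ 0.722

p₁ = 0.774, p₀ = 0.188.
Under exogeneity and monotonicity, PS = (p₁ − p₀) / (1 − p₀).
PS = (0.774 − 0.188) / (1 − 0.188) = 0.586 / 0.812 ≈ 0.7217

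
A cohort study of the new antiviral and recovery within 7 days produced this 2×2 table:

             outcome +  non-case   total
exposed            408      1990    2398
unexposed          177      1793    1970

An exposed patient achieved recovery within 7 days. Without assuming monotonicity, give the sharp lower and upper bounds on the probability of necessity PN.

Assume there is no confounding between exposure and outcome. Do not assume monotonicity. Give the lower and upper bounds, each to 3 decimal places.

0.472 ≤ PN ≤ 1.000

p₁ = P(outcome | exposed) = 408/2398 = 0.17014
p₀ = P(outcome | unexposed) = 177/1970 = 0.089848
Under exogeneity alone the bounds on PN are max{0,(p₁−p₀)/p₁} ≤ PN ≤ min{1,(1−p₀)/p₁}.
  lower = (p₁ − p₀)/p₁ = 0.080294 / 0.17014 ≈ 0.4719
  upper = min{1, (1 − p₀)/p₁} = 0.91015 / 0.17014 ≈ 5.3494 → capped at 1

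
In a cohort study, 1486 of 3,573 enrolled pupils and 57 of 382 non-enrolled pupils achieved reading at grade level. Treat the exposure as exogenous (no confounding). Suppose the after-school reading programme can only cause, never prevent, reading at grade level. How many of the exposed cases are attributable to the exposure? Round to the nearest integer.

about 953 cases

p₁ = P(outcome | exposed) = 1486/3573 = 0.4159
p₀ = P(outcome | unexposed) = 57/382 = 0.14921
PN = (p₁ − p₀)/p₁ = (0.4159 − 0.14921) / 0.4159 ≈ 0.64122.
Attributable cases ≈ PN × (exposed cases) = 0.64122 × 1486 ≈ 952.86.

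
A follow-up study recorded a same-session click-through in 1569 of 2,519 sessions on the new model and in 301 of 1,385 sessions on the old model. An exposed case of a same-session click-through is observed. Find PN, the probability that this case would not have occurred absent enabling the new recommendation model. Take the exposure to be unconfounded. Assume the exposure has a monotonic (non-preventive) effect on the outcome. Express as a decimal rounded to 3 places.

PN ≈ 0.651

p₁ = P(outcome | exposed) = 1569/2519 = 0.62287
p₀ = P(outcome | unexposed) = 301/1385 = 0.21733
Under exogeneity and monotonicity, PN = (p₁ − p₀) / p₁.
PN = (0.62287 − 0.21733) / 0.62287 = 0.40554 / 0.62287 ≈ 0.6511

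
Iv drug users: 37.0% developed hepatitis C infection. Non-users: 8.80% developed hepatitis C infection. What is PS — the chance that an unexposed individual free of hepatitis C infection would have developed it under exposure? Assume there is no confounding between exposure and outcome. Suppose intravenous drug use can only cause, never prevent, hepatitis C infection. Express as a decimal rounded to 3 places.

PS ≈ 0.309

p₁ = 0.37, p₀ = 0.088.
Under exogeneity and monotonicity, PS = (p₁ − p₀) / (1 − p₀).
PS = (0.37 − 0.088) / (1 − 0.088) = 0.282 / 0.912 ≈ 0.3092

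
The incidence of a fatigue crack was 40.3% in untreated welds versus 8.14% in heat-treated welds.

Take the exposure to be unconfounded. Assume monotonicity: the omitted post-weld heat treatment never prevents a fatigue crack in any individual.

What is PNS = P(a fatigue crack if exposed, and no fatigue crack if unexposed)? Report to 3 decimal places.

PNS ≈ 0.322

p₁ = 0.403, p₀ = 0.0814.
Under exogeneity and monotonicity, PNS = p₁ − p₀.
PNS = 0.403 − 0.0814 = 0.3216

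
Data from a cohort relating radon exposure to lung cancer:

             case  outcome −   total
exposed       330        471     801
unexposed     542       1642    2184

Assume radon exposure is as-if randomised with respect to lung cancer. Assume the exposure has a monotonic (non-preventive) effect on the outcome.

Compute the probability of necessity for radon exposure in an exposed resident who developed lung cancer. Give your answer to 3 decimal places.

p₁ = P(outcome | exposed) = 330/801 = 0.41199
p₀ = P(outcome | unexposed) = 542/2184 = 0.24817
Under exogeneity and monotonicity, PN = (p₁ − p₀) / p₁.
PN = (0.41199 − 0.24817) / 0.41199 = 0.16382 / 0.41199 ≈ 0.3976

PN ≈ 0.398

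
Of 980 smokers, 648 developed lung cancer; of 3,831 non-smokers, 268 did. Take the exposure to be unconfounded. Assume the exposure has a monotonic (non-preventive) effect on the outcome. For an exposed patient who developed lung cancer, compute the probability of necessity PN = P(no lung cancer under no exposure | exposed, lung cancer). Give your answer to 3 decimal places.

p₁ = P(outcome | exposed) = 648/980 = 0.66122
p₀ = P(outcome | unexposed) = 268/3831 = 0.069956
Under exogeneity and monotonicity, PN = (p₁ − p₀) / p₁.
PN = (0.66122 − 0.069956) / 0.66122 = 0.59127 / 0.66122 ≈ 0.8942

PN ≈ 0.894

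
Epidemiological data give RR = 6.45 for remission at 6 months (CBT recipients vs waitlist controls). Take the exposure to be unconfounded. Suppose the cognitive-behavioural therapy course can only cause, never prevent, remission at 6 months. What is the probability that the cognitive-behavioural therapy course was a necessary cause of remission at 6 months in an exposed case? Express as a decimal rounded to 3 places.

PN ≈ 0.845

Under exogeneity and monotonicity, PN = (RR − 1) / RR = 1 − 1/RR.
PN = (6.45 − 1) / 6.45 = 5.45 / 6.45 ≈ 0.8450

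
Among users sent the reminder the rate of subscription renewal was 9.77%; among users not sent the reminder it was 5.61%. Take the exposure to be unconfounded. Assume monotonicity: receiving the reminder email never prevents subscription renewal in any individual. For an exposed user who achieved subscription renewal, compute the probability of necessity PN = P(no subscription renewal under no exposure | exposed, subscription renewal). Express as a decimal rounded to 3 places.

PN ≈ 0.426

p₁ = 0.0977, p₀ = 0.0561.
Under exogeneity and monotonicity, PN = (p₁ − p₀) / p₁.
PN = (0.0977 − 0.0561) / 0.0977 = 0.0416 / 0.0977 ≈ 0.4258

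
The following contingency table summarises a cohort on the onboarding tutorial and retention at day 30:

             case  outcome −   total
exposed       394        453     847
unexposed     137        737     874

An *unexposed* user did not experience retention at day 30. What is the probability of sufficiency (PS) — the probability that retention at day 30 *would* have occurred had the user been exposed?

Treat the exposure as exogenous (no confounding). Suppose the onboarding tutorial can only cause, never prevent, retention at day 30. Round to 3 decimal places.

p₁ = P(outcome | exposed) = 394/847 = 0.46517
p₀ = P(outcome | unexposed) = 137/874 = 0.15675
Under exogeneity and monotonicity, PS = (p₁ − p₀)/(1 − p₀).
PS = (0.46517 − 0.15675) / 0.84325 ≈ 0.3658

PS ≈ 0.366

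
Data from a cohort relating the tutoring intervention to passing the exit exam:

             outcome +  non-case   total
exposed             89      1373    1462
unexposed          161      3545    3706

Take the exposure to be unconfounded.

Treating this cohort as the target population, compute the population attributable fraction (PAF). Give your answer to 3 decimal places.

PAF ≈ 0.102

p₁ = P(outcome | exposed) = 89/1462 = 0.060876
p₀ = P(outcome | unexposed) = 161/3706 = 0.043443
Exposure prevalence π = 1462/5168 = 0.28289; overall risk P(Y=1) = 0.048375.
Under exogeneity, PAF = [P(Y=1) − p₀]/P(Y=1).
PAF = (0.048375 − 0.043443) / 0.048375 ≈ 0.1019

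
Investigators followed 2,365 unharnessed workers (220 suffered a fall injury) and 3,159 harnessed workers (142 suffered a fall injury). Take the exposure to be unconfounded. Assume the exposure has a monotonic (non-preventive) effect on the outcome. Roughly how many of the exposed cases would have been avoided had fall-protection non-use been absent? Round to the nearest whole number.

about 114 cases

p₁ = P(outcome | exposed) = 220/2365 = 0.093023
p₀ = P(outcome | unexposed) = 142/3159 = 0.044951
PN = (p₁ − p₀)/p₁ = (0.093023 − 0.044951) / 0.093023 ≈ 0.51678.
Attributable cases ≈ PN × (exposed cases) = 0.51678 × 220 ≈ 113.69.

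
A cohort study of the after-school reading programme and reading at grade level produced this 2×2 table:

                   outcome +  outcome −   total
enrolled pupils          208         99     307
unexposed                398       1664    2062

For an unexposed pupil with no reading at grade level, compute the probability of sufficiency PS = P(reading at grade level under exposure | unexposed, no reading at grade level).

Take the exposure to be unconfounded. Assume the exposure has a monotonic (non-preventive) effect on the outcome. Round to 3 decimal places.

PS ≈ 0.600

p₁ = P(outcome | exposed) = 208/307 = 0.67752
p₀ = P(outcome | unexposed) = 398/2062 = 0.19302
Under exogeneity and monotonicity, PS = (p₁ − p₀) / (1 − p₀).
PS = (0.67752 − 0.19302) / (1 − 0.19302) = 0.48451 / 0.80698 ≈ 0.6004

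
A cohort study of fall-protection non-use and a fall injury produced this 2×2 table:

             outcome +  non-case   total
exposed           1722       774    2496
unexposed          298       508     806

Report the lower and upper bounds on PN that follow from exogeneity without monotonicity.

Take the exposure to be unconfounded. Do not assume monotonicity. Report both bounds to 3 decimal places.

0.464 ≤ PN ≤ 0.914

p₁ = P(outcome | exposed) = 1722/2496 = 0.6899
p₀ = P(outcome | unexposed) = 298/806 = 0.36973
Under exogeneity alone the bounds on PN are max{0,(p₁−p₀)/p₁} ≤ PN ≤ min{1,(1−p₀)/p₁}.
  lower = (p₁ − p₀)/p₁ = 0.32018 / 0.6899 ≈ 0.4641
  upper = min{1, (1 − p₀)/p₁} = 0.63027 / 0.6899 ≈ 0.9136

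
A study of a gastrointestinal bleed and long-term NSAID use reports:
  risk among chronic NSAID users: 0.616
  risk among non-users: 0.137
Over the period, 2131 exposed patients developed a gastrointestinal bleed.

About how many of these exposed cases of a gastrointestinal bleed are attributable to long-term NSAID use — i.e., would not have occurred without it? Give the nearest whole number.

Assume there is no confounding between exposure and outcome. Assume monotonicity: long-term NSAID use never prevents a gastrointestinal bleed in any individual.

Let p₁ = 0.616, p₀ = 0.137.
PN = (p₁ − p₀)/p₁ = (0.616 − 0.137) / 0.616 ≈ 0.77760.
Attributable cases ≈ PN × (exposed cases) = 0.77760 × 2131 ≈ 1657.06.

about 1657 cases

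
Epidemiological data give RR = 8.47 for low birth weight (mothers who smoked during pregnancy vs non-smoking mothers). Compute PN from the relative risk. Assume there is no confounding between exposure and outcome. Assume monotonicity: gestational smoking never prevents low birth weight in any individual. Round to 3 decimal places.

Under exogeneity and monotonicity, PN = (RR − 1) / RR = 1 − 1/RR.
PN = (8.47 − 1) / 8.47 = 7.47 / 8.47 ≈ 0.8819

PN ≈ 0.882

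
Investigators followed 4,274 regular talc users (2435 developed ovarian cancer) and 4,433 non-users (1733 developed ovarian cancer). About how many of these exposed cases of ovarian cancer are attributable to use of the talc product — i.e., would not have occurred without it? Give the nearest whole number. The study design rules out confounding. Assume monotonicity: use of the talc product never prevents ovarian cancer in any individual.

p₁ = P(outcome | exposed) = 2435/4274 = 0.56972
p₀ = P(outcome | unexposed) = 1733/4433 = 0.39093
PN = (p₁ − p₀)/p₁ = (0.56972 − 0.39093) / 0.56972 ≈ 0.31382.
Attributable cases ≈ PN × (exposed cases) = 0.31382 × 2435 ≈ 764.16.

about 764 cases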